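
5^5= 3125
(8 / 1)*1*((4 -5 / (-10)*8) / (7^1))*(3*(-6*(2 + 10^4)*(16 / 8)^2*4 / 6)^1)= -30726144 / 7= -4389449.14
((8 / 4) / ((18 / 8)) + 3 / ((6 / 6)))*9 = 35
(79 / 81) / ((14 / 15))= 395 / 378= 1.04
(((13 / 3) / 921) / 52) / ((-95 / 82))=-41 / 524970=-0.00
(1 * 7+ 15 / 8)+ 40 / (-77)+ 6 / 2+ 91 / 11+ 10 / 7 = 1853 / 88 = 21.06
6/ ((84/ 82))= 41/ 7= 5.86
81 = 81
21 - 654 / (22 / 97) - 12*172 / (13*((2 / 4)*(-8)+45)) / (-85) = -1426541136 / 498355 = -2862.50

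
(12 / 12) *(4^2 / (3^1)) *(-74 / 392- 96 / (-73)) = 64460 / 10731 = 6.01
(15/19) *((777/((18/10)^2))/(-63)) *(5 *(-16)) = 370000/1539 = 240.42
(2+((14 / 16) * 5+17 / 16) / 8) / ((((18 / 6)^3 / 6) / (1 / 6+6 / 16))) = 4459 / 13824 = 0.32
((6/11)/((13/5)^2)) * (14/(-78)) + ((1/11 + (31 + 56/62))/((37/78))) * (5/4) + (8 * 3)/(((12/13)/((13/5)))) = 21052219437/138597745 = 151.89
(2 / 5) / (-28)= -0.01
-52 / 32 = -13 / 8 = -1.62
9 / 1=9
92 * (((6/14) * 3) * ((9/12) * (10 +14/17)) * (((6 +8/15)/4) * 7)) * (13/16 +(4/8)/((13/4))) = 46891089/4420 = 10608.84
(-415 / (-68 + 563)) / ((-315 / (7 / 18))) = 83 / 80190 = 0.00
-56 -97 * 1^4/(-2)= -15/2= -7.50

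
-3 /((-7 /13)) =39 /7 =5.57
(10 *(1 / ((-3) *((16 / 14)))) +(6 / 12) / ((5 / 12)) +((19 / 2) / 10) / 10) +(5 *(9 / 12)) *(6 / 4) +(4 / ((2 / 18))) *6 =66001 / 300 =220.00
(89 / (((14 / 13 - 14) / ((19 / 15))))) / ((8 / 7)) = -21983 / 2880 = -7.63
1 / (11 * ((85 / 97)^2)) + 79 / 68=406961 / 317900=1.28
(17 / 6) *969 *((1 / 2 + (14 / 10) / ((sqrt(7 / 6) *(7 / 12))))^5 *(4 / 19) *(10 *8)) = 3803142029 / 1225 + 125854143096 *sqrt(42) / 214375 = 6909284.77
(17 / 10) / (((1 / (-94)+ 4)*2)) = 799 / 3750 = 0.21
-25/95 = -5/19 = -0.26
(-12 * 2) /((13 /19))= -456 /13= -35.08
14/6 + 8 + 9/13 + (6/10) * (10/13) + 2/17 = 11.60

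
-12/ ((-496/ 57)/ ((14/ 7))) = 171/ 62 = 2.76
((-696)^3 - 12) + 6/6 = -337153547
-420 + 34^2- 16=720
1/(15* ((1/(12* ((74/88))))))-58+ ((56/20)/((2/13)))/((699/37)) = -433382/7689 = -56.36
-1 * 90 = -90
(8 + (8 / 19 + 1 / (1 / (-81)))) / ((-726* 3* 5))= 1379 / 206910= 0.01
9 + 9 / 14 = 135 / 14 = 9.64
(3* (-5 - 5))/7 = -30/7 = -4.29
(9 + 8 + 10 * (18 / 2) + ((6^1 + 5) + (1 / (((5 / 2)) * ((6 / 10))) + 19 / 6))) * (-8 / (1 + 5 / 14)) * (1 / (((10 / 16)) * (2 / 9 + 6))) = -184.67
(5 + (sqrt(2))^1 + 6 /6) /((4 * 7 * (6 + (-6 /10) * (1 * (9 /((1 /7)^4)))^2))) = -5 /6537284194-5 * sqrt(2) /39223705164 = -0.00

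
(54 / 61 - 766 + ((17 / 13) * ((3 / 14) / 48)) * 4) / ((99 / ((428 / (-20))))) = 403939017 / 2442440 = 165.38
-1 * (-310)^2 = -96100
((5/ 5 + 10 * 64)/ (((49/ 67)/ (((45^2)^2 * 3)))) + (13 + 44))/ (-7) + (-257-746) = -528328972447/ 343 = -1540317703.93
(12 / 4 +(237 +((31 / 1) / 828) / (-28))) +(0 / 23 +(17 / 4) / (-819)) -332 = -3961433 / 43056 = -92.01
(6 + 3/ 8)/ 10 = 51/ 80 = 0.64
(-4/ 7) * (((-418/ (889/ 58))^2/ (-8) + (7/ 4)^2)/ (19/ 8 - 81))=-2273634686/ 3479783363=-0.65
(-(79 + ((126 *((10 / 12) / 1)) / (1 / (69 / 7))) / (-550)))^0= 1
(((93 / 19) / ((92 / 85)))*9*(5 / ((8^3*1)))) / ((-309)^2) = 39525 / 9494800384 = 0.00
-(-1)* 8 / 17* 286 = 2288 / 17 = 134.59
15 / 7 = 2.14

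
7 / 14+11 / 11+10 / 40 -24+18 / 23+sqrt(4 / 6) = -1975 / 92+sqrt(6) / 3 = -20.65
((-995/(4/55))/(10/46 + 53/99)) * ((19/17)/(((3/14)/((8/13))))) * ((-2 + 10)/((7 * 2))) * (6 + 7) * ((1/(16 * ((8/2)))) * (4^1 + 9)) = -10259459925/116552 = -88024.74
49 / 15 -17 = -206 / 15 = -13.73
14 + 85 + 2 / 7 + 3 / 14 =199 / 2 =99.50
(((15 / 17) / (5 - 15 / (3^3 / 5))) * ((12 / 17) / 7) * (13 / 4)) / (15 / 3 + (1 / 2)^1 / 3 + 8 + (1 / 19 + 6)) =60021 / 8864786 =0.01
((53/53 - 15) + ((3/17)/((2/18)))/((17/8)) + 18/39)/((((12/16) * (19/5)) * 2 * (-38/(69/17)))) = 5526440/23056709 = 0.24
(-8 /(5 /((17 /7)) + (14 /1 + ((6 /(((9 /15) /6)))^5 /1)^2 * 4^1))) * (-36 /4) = 408 /13705666560000000091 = 0.00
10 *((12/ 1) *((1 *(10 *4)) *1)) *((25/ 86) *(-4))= -5581.40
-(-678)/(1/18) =12204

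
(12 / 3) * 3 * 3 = 36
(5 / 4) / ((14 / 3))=15 / 56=0.27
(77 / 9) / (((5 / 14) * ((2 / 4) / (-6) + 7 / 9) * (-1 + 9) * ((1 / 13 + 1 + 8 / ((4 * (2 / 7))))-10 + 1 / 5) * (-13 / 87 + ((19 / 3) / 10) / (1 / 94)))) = -87087 / 2066560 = -0.04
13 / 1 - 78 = -65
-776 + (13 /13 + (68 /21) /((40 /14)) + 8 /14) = -81196 /105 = -773.30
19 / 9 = 2.11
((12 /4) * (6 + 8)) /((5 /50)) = 420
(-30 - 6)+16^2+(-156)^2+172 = 24728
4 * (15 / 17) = 60 / 17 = 3.53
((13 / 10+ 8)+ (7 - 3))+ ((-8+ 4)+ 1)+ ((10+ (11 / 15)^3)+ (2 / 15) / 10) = 139777 / 6750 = 20.71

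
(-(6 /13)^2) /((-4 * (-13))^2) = -9 /114244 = -0.00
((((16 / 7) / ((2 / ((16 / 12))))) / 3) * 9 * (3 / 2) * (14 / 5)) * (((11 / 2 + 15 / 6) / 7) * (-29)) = -22272 / 35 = -636.34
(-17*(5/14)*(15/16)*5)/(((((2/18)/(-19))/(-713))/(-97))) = 75394135125/224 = 336580960.38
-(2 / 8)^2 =-1 / 16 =-0.06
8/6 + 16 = 52/3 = 17.33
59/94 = 0.63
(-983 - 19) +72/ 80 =-10011/ 10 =-1001.10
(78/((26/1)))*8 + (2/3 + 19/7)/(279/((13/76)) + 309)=24.00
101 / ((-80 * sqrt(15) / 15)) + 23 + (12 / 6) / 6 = 70 / 3 - 101 * sqrt(15) / 80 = 18.44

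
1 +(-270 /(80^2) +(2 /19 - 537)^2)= 66598877933 /231040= 288256.92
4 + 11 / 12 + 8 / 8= 71 / 12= 5.92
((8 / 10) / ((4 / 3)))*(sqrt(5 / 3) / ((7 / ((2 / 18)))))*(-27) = -3*sqrt(15) / 35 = -0.33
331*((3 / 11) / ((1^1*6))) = 331 / 22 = 15.05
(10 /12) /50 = 1 /60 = 0.02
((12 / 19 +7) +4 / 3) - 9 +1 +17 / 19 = 106 / 57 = 1.86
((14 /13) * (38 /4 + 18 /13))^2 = 3924361 /28561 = 137.40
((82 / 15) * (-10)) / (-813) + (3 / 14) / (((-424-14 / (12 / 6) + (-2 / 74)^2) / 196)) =-21735695 / 719551341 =-0.03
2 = 2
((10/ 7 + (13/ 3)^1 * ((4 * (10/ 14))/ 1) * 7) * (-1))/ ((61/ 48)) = -69.32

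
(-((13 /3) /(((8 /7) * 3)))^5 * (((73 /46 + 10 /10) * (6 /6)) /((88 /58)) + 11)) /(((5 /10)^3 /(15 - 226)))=33859141749730115 /489534160896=69166.04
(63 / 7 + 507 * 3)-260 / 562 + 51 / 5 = 2163331 / 1405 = 1539.74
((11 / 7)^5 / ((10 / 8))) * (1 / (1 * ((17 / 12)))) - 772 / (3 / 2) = -2182559336 / 4285785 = -509.26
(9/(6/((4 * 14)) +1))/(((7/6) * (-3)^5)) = -8/279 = -0.03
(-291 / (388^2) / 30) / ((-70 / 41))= 41 / 1086400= 0.00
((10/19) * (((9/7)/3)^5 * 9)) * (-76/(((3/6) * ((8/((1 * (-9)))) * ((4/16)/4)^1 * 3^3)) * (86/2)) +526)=496871820/13731319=36.19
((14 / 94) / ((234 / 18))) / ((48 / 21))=0.01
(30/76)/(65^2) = 3/32110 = 0.00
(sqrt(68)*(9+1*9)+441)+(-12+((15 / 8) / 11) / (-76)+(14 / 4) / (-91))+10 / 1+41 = 36*sqrt(17)+41729581 / 86944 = 628.39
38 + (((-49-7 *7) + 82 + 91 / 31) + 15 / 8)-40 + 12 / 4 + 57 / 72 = -9.40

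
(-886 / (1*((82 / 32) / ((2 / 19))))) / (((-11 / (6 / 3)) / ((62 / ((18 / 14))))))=24609536 / 77121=319.10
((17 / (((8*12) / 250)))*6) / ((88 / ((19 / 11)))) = 40375 / 7744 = 5.21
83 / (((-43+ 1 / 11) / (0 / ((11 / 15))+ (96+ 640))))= -83996 / 59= -1423.66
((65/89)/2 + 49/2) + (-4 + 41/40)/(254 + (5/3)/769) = 51846781723/2086099480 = 24.85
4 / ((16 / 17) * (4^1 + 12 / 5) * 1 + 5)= 340 / 937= 0.36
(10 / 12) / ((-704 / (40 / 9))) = -25 / 4752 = -0.01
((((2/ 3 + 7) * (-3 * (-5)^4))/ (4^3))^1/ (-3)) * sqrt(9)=14375/ 64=224.61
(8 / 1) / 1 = 8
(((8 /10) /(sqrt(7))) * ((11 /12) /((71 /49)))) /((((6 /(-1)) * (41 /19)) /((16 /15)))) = -11704 * sqrt(7) /1964925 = -0.02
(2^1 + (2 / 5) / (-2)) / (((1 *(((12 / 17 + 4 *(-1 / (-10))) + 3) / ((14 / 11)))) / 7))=14994 / 3839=3.91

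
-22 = -22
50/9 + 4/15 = 5.82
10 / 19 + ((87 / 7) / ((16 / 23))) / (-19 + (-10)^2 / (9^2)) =-1467859 / 3062192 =-0.48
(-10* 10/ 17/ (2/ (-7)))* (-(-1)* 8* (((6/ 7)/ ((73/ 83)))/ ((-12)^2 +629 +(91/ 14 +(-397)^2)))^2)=396806400/ 63635573838013079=0.00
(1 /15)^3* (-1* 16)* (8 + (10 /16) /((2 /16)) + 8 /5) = -1168 /16875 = -0.07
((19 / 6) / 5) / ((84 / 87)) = 551 / 840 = 0.66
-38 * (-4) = 152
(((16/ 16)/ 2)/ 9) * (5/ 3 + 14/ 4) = 31/ 108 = 0.29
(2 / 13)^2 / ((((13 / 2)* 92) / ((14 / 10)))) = 14 / 252655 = 0.00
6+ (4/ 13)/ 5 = 394/ 65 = 6.06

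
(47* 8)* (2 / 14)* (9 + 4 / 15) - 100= 41764 / 105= 397.75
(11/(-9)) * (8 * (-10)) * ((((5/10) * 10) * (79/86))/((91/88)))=15294400/35217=434.29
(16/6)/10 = 0.27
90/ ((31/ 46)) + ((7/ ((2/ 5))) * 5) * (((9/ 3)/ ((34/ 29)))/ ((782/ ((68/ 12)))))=13107245/ 96968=135.17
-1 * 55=-55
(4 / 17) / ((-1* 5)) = -4 / 85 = -0.05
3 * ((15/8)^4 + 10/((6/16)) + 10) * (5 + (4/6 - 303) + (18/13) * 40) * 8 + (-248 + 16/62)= -44093807675/154752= -284932.07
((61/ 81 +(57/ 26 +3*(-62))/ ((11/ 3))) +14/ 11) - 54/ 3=-1531355/ 23166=-66.10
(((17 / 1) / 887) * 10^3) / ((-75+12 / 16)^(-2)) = 187444125 / 1774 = 105661.85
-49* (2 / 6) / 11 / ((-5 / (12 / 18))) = 98 / 495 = 0.20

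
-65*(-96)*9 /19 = 2955.79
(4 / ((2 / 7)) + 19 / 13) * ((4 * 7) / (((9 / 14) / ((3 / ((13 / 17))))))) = 446488 / 169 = 2641.94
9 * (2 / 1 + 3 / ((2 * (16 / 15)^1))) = 981 / 32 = 30.66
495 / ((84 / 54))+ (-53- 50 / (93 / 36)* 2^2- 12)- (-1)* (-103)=31593 / 434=72.79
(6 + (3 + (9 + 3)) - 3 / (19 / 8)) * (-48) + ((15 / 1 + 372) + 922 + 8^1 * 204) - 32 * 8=1737.63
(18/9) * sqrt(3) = 2 * sqrt(3) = 3.46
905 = 905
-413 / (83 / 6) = -2478 / 83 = -29.86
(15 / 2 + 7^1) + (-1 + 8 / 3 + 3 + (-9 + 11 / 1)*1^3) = 127 / 6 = 21.17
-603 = -603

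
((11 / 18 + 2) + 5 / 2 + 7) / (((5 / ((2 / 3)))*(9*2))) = 0.09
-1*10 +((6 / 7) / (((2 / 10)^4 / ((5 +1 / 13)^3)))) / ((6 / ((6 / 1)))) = 1077956210 / 15379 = 70092.74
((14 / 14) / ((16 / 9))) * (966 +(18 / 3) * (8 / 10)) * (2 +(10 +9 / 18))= 109215 / 16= 6825.94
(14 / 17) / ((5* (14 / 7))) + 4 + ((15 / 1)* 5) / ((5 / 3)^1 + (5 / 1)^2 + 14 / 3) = 51743 / 7990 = 6.48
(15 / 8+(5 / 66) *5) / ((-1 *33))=-595 / 8712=-0.07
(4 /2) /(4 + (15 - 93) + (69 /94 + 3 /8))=-752 /27407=-0.03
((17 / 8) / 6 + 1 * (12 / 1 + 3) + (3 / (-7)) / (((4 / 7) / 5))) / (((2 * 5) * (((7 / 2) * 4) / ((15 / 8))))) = 557 / 3584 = 0.16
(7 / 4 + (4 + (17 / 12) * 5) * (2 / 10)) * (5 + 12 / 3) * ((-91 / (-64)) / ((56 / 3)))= 13923 / 5120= 2.72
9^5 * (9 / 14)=531441 / 14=37960.07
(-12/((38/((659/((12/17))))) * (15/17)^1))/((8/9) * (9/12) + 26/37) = -7046687/28880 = -244.00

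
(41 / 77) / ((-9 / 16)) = -656 / 693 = -0.95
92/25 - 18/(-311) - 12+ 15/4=-140327/31100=-4.51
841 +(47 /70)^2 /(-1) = 4118691 /4900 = 840.55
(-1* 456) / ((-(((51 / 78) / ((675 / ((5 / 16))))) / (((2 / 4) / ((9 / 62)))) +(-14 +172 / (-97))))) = -8556238080 / 295961551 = -28.91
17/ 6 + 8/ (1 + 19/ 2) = 151/ 42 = 3.60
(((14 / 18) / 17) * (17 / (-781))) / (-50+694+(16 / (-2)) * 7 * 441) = 1 / 24151644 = 0.00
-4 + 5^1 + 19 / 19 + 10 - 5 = 7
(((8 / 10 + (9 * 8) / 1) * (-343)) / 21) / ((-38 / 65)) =115934 / 57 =2033.93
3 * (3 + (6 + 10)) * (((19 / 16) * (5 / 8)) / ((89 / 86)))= 232845 / 5696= 40.88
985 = 985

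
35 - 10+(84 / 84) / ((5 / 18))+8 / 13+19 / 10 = 809 / 26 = 31.12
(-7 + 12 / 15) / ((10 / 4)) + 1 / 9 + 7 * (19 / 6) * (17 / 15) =3413 / 150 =22.75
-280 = -280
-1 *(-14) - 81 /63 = 89 /7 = 12.71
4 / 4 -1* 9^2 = -80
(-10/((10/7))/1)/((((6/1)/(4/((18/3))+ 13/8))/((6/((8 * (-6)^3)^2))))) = -0.00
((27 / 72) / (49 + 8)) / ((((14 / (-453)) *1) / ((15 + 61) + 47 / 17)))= -606567 / 36176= -16.77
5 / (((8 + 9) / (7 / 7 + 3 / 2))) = 25 / 34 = 0.74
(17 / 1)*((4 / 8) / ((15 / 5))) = 17 / 6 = 2.83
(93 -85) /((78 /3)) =4 /13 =0.31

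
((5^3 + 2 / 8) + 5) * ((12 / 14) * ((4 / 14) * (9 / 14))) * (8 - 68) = -1230.35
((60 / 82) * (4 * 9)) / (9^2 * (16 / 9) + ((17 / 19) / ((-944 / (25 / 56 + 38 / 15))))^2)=0.18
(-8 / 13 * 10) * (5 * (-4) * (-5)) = -8000 / 13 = -615.38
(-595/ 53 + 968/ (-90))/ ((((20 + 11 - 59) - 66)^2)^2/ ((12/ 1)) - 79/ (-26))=-1363102/ 403452213495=-0.00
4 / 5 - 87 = -431 / 5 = -86.20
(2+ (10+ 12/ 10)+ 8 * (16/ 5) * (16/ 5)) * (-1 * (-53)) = 126034/ 25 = 5041.36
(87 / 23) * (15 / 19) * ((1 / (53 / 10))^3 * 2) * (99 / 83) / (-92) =-64597500 / 124198106341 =-0.00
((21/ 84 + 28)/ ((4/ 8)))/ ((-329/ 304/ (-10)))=171760/ 329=522.07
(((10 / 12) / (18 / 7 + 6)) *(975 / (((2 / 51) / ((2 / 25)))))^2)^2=9467824382289 / 64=147934755973.27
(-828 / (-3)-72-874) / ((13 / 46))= -30820 / 13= -2370.77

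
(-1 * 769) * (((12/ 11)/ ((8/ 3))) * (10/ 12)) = -11535/ 44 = -262.16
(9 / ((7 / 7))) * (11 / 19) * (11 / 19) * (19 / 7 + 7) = 74052 / 2527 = 29.30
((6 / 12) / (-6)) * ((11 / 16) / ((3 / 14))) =-77 / 288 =-0.27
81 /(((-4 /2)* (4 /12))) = -243 /2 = -121.50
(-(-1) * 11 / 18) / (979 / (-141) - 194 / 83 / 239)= -10255729 / 116686662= -0.09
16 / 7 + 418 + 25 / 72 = 211999 / 504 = 420.63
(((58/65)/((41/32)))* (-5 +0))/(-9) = 0.39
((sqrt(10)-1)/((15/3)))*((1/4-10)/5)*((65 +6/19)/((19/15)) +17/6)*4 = 1531751/18050-1531751*sqrt(10)/18050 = -183.49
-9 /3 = -3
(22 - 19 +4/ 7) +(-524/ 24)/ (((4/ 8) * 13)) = 58/ 273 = 0.21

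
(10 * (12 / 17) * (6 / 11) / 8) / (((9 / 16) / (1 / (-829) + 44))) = 5836000 / 155023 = 37.65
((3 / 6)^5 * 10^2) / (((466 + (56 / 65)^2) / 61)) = 6443125 / 15775888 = 0.41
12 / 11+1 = 23 / 11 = 2.09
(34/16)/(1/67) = 1139/8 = 142.38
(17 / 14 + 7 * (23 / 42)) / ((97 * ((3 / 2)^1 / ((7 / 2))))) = 106 / 873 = 0.12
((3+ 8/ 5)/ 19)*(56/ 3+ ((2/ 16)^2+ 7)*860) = 6681523/ 4560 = 1465.25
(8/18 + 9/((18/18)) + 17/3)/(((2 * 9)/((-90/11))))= -6.87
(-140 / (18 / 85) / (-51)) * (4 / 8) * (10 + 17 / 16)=10325 / 144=71.70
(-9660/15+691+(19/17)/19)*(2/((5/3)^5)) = 15552/2125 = 7.32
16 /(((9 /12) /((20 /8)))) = 160 /3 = 53.33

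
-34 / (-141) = 34 / 141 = 0.24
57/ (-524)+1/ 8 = 17/ 1048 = 0.02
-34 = -34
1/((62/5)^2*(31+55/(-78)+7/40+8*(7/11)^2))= 1179750/6114855493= 0.00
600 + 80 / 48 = 1805 / 3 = 601.67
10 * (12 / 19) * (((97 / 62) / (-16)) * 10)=-7275 / 1178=-6.18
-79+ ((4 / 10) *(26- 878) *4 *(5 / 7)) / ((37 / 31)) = -231757 / 259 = -894.81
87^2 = 7569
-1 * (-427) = 427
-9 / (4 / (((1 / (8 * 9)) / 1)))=-1 / 32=-0.03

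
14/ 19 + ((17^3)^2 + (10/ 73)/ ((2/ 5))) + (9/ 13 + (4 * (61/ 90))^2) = 881329959003979/ 36512775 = 24137578.12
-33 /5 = -6.60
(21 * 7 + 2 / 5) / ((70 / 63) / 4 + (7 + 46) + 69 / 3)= 1.93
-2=-2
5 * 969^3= 4549266045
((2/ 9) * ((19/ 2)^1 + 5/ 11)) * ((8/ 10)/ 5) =292/ 825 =0.35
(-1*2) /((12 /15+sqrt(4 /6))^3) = 222750 -181875*sqrt(6) /2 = -0.47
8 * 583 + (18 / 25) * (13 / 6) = 4665.56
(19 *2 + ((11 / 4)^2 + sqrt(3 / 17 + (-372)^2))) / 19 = 729 / 304 + sqrt(39993027) / 323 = 21.98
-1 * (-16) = 16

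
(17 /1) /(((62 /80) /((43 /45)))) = 5848 /279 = 20.96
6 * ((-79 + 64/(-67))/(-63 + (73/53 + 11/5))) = 2839210/351683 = 8.07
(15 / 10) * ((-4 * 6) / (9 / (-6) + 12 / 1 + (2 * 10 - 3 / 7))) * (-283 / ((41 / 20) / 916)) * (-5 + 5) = 0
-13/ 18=-0.72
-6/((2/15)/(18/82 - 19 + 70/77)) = 362700/451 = 804.21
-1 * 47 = -47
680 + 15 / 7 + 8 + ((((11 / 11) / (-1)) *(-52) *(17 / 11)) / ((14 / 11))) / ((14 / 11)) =36248 / 49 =739.76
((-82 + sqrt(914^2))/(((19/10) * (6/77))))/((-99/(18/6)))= -29120/171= -170.29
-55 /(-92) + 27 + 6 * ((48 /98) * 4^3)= 972283 /4508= 215.68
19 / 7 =2.71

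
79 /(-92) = -79 /92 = -0.86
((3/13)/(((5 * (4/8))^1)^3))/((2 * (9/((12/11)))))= 16/17875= 0.00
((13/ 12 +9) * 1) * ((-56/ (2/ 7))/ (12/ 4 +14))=-5929/ 51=-116.25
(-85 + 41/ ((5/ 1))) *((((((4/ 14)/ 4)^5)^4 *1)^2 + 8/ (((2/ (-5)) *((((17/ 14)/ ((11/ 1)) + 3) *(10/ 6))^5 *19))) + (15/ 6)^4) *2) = -245646610467480896720136931537294825422404016776875345937838484791/ 40941396431799339099374267750134620386564429093626760396800000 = -5999.96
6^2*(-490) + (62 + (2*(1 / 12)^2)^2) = -91124351 / 5184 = -17578.00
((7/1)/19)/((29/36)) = 252/551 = 0.46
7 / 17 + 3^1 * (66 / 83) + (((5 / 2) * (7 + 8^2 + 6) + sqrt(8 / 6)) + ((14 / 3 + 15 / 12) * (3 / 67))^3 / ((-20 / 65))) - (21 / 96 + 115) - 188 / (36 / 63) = -27049492254777 / 108640407808 + 2 * sqrt(3) / 3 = -247.83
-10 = -10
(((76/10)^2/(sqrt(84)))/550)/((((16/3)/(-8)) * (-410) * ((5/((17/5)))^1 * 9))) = 6137 * sqrt(21)/8879062500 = 0.00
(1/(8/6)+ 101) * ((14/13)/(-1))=-2849/26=-109.58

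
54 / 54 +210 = 211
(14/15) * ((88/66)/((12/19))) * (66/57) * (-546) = -56056/45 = -1245.69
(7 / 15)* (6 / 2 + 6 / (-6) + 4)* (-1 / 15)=-14 / 75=-0.19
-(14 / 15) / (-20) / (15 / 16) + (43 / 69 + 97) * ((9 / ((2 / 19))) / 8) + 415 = 37736038 / 25875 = 1458.40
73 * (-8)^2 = 4672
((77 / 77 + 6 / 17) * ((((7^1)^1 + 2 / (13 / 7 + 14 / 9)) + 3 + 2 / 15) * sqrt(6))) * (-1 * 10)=-318044 * sqrt(6) / 2193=-355.24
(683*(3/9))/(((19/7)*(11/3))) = 4781/209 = 22.88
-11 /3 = -3.67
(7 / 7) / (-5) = -1 / 5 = -0.20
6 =6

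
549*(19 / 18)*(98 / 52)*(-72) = -1022238 / 13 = -78633.69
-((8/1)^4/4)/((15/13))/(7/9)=-39936/35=-1141.03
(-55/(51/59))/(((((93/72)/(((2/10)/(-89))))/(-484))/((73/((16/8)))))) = -91721872/46903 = -1955.57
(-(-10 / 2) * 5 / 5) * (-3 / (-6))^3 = 5 / 8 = 0.62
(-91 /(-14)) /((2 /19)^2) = 4693 /8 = 586.62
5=5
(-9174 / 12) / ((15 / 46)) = -35167 / 15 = -2344.47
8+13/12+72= 973/12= 81.08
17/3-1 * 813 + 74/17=-40952/51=-802.98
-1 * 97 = -97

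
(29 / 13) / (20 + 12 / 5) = 145 / 1456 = 0.10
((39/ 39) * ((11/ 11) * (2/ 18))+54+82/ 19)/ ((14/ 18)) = 9991/ 133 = 75.12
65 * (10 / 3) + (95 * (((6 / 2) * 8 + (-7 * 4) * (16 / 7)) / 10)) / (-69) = 5110 / 23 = 222.17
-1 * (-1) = 1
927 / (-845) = -927 / 845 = -1.10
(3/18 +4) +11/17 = 491/102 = 4.81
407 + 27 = 434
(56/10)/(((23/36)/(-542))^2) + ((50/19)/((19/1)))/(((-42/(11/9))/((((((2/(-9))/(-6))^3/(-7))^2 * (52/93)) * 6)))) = 428026808423574022973193448/106202573640142382655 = 4030286.59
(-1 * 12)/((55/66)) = -72/5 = -14.40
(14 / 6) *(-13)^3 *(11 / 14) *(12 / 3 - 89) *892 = 916170970 / 3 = 305390323.33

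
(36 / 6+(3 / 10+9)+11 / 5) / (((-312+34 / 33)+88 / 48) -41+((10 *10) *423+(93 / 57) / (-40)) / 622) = -90998600 / 1467053421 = -0.06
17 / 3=5.67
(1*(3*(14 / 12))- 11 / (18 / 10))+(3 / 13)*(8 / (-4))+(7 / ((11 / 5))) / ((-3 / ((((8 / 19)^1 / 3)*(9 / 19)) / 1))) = -2920669 / 929214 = -3.14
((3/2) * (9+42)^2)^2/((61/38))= 1156849371/122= 9482371.89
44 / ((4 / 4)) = 44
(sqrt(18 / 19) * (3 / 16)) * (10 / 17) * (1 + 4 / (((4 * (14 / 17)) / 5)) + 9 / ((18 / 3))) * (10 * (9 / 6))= 13.80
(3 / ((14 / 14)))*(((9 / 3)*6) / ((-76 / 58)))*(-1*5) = 3915 / 19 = 206.05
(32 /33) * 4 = 3.88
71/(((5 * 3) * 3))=71/45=1.58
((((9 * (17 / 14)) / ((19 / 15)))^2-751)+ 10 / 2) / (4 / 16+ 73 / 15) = -712754265 / 5430523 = -131.25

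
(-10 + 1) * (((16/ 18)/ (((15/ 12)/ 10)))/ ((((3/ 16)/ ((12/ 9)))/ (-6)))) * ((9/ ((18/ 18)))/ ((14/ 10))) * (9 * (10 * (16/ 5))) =35389440/ 7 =5055634.29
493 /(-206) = -2.39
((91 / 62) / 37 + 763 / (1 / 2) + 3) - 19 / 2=1742912 / 1147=1519.54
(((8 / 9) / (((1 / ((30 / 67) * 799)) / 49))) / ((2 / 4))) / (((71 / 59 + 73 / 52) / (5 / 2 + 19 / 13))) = 76134600640 / 1607799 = 47353.31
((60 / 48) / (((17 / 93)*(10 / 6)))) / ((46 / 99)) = 27621 / 3128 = 8.83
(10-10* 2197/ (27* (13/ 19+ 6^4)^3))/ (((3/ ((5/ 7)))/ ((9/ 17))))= 20188182534390400/ 16015958741695563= 1.26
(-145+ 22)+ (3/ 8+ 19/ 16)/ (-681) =-1340233/ 10896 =-123.00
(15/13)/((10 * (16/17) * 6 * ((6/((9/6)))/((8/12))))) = 17/4992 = 0.00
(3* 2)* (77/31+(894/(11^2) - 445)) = -9792984/3751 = -2610.77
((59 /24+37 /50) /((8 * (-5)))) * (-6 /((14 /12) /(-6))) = -17271 /7000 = -2.47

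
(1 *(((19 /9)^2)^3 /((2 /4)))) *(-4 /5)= -376367048 /2657205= -141.64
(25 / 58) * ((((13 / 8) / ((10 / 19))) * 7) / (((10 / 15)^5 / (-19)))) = -39913965 / 29696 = -1344.09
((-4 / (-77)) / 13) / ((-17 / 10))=-40 / 17017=-0.00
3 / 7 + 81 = 570 / 7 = 81.43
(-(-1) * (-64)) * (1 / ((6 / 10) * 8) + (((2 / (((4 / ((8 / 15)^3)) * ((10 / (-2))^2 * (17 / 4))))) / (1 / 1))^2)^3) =-116122126396139971985694172339760081464 / 8709159479710497893393039703369140625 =-13.33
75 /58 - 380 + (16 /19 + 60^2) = 3550793 /1102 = 3222.14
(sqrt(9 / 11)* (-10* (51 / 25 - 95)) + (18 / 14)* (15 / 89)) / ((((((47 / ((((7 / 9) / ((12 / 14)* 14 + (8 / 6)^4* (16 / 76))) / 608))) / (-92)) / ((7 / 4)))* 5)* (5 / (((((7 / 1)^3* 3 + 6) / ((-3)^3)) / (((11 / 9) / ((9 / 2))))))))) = 24295383 / 57400665344 + 10978813629* sqrt(11) / 22170200800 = 1.64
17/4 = 4.25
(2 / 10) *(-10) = -2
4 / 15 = 0.27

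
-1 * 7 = -7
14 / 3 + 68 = 72.67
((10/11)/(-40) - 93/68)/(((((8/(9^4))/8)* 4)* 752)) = -3.03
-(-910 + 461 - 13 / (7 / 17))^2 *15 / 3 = -56582480 / 49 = -1154744.49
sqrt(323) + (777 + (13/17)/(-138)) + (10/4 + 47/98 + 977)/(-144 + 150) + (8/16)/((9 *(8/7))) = sqrt(323) + 2594391313/2758896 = 958.35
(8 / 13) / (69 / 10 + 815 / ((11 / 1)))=880 / 115817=0.01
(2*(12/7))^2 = 576/49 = 11.76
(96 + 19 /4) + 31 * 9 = 1519 /4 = 379.75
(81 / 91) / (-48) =-27 / 1456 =-0.02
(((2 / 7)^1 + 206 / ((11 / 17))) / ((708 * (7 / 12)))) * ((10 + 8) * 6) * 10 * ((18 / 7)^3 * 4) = 618165872640 / 10907743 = 56672.21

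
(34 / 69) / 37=34 / 2553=0.01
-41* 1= -41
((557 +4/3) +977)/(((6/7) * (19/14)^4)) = 619304336/1172889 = 528.02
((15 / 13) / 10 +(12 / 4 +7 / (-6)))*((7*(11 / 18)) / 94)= 1463 / 16497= 0.09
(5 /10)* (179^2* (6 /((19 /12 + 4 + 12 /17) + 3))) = 19609092 /1895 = 10347.81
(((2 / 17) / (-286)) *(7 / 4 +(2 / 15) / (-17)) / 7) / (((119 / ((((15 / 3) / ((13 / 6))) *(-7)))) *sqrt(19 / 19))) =1777 / 127865738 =0.00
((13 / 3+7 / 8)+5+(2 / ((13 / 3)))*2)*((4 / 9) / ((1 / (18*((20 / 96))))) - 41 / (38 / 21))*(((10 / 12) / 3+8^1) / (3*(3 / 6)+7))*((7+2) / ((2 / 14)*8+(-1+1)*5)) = -8668257227 / 4837248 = -1791.98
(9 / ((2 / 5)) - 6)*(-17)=-561 / 2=-280.50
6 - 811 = -805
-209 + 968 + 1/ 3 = 2278/ 3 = 759.33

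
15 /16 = 0.94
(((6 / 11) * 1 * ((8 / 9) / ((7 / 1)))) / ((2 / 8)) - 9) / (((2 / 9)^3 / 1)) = -489645 / 616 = -794.88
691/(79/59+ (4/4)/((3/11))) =122307/886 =138.04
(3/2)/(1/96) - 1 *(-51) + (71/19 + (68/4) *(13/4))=19303/76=253.99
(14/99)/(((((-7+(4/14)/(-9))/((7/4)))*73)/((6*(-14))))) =0.04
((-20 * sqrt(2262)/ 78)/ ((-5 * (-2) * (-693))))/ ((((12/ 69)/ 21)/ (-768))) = -163.19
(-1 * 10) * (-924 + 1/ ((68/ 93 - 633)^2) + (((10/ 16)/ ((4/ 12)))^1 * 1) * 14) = 62080446552975/ 6915115202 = 8977.50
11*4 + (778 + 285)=1107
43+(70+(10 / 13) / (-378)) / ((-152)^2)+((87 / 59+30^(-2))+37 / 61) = 230276121136727 / 5107568356800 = 45.09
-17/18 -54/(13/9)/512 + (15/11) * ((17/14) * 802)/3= 1018567345/2306304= 441.64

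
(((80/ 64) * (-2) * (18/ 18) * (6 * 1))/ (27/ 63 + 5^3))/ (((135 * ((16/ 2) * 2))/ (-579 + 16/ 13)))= 0.03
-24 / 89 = -0.27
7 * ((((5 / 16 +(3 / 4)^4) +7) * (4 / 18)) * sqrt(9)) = 4557 / 128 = 35.60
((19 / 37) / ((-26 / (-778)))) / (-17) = -7391 / 8177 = -0.90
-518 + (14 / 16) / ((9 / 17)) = -37177 / 72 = -516.35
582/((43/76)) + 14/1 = 44834/43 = 1042.65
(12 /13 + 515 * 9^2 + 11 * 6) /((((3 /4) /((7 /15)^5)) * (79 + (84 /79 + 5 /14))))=2692438777448 /175610784375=15.33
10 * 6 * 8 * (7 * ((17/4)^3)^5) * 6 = 53743318392371.65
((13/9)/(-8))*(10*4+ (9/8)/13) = -4169/576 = -7.24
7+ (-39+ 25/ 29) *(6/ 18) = -497/ 87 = -5.71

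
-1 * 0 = 0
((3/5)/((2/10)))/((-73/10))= -30/73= -0.41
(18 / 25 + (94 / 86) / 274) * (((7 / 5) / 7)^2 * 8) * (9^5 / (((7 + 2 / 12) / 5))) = 302214199176 / 31664125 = 9544.37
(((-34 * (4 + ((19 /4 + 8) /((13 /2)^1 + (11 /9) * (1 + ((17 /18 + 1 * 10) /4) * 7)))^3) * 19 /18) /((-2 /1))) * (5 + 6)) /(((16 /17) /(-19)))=-9583069983189172481 /591076866075624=-16212.90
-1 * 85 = -85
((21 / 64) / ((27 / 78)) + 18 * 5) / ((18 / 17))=148427 / 1728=85.90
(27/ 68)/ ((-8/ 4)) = -27/ 136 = -0.20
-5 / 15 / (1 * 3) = -1 / 9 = -0.11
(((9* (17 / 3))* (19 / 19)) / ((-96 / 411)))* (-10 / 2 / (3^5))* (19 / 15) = 44251 / 7776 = 5.69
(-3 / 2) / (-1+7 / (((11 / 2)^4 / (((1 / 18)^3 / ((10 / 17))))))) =160099335 / 106732652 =1.50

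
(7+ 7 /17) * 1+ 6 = 228 /17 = 13.41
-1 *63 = -63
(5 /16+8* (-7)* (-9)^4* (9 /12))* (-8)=4408987 /2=2204493.50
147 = 147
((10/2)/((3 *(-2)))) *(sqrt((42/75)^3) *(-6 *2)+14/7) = -5/3+28 *sqrt(14)/25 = 2.52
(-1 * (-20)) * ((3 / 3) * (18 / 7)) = 360 / 7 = 51.43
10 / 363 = 0.03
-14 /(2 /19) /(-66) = 133 /66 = 2.02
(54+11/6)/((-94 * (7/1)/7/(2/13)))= -0.09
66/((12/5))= 55/2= 27.50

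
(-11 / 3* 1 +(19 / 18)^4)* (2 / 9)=-0.54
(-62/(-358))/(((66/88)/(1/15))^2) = 496/362475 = 0.00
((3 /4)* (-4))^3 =-27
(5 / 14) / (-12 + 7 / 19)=-95 / 3094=-0.03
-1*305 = -305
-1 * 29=-29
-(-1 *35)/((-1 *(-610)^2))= -7/74420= -0.00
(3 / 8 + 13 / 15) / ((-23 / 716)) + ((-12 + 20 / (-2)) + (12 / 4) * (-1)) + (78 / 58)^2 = -35888071 / 580290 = -61.85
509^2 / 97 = 259081 / 97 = 2670.94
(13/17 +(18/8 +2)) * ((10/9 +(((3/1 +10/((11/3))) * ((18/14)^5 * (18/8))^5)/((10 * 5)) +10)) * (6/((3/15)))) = 106778683932559845538624315687711/200102764552374008513556480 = 533619.23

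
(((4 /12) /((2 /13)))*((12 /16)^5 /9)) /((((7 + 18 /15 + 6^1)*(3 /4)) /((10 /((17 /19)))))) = 18525 /308992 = 0.06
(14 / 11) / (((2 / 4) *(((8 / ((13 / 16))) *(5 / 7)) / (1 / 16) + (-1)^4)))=2548 / 113641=0.02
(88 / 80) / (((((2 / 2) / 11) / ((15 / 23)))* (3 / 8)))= 484 / 23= 21.04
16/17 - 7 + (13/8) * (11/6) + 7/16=-539/204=-2.64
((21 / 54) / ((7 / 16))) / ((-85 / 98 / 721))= -565264 / 765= -738.91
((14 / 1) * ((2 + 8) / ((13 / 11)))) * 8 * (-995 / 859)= -1097.73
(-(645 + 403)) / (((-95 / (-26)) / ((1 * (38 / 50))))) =-27248 / 125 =-217.98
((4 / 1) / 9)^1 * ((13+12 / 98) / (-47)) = -2572 / 20727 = -0.12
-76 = -76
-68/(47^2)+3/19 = 5335/41971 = 0.13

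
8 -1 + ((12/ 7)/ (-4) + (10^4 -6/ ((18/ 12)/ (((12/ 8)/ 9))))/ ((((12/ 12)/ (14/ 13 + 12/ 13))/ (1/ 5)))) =4006.30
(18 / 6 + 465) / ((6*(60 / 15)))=39 / 2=19.50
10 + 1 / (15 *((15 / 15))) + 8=271 / 15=18.07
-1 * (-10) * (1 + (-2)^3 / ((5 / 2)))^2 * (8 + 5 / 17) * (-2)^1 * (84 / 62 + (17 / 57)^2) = -3307945916 / 2853705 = -1159.18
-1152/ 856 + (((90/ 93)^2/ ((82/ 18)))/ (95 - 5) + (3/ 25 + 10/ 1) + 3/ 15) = 946101156/ 105397675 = 8.98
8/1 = 8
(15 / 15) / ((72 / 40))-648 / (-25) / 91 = 17207 / 20475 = 0.84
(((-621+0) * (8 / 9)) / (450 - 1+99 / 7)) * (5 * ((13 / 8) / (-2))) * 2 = 9.68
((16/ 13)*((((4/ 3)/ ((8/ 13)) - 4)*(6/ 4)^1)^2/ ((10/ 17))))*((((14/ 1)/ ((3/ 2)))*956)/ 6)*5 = 13765444/ 117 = 117653.37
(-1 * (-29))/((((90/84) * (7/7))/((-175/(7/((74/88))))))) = -37555/66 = -569.02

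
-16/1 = -16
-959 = -959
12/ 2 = 6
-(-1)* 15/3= 5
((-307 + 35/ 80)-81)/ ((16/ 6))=-18603/ 128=-145.34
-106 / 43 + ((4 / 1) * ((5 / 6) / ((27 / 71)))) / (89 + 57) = -611513 / 254259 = -2.41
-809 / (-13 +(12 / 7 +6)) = 153.05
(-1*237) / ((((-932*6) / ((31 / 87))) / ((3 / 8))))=2449 / 432448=0.01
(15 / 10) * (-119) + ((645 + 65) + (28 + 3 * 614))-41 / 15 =71963 / 30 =2398.77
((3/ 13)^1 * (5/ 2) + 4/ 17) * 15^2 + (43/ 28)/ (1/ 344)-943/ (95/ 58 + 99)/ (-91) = 12842915213/ 18059678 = 711.14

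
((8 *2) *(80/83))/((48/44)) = 3520/249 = 14.14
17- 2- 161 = -146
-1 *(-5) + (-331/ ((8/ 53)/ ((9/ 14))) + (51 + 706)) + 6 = -71871/ 112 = -641.71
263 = 263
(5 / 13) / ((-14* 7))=-5 / 1274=-0.00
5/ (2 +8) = 1/ 2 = 0.50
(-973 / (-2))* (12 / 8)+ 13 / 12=4385 / 6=730.83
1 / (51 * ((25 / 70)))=14 / 255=0.05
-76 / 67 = -1.13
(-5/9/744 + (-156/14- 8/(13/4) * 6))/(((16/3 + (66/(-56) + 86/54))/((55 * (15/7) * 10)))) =-1184221725/222859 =-5313.77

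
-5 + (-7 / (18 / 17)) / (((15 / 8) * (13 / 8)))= -12583 / 1755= -7.17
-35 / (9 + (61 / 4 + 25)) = -140 / 197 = -0.71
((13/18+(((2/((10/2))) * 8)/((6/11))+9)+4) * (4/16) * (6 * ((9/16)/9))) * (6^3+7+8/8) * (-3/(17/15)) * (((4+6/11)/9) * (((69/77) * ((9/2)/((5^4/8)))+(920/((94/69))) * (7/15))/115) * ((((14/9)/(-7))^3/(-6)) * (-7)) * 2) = 3060328683328/79288864875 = 38.60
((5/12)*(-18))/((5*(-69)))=1/46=0.02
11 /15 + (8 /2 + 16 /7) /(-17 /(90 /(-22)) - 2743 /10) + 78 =200936171 /2552865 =78.71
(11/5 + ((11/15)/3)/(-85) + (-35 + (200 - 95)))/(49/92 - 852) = -25406168/299631375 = -0.08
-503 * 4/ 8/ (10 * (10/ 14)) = -3521/ 100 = -35.21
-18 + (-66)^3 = -287514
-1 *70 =-70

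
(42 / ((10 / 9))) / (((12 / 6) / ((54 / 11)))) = 5103 / 55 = 92.78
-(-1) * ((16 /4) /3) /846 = 2 /1269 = 0.00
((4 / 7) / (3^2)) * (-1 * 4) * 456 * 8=-926.48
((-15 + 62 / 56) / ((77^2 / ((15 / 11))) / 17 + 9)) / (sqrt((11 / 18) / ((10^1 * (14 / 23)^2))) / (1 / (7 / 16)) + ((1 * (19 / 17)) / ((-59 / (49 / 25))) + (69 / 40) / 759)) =-833155582941495000 * sqrt(55) / 20117043680137555669-1212120073312632000 / 20117043680137555669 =-0.37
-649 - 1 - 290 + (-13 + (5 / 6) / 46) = -263023 / 276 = -952.98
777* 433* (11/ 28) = 528693/ 4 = 132173.25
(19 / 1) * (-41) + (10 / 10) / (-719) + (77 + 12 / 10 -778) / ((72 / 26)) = -1031.71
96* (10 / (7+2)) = 106.67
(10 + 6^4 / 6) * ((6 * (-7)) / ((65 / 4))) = -37968 / 65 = -584.12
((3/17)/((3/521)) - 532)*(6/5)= -51138/85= -601.62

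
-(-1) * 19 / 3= 19 / 3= 6.33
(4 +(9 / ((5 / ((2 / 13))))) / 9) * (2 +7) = 2358 / 65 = 36.28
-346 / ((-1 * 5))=346 / 5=69.20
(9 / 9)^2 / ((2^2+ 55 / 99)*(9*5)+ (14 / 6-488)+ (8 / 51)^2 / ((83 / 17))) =-12699 / 3564122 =-0.00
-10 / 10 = -1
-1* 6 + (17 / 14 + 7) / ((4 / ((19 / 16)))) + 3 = -503 / 896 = -0.56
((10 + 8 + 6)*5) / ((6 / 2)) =40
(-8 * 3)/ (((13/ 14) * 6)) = -56/ 13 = -4.31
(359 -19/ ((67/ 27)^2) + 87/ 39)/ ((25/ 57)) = 1191316017/ 1458925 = 816.57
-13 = -13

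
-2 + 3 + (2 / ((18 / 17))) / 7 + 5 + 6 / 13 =5513 / 819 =6.73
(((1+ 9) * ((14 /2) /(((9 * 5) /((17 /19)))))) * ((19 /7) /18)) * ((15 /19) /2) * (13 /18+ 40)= 62305 /18468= 3.37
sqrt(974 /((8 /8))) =sqrt(974) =31.21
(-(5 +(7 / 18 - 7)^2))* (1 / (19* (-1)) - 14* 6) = 25202257 / 6156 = 4093.93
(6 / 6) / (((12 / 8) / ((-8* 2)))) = -32 / 3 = -10.67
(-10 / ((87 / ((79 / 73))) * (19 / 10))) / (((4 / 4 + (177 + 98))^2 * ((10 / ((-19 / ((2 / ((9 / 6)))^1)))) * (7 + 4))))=395 / 3547821024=0.00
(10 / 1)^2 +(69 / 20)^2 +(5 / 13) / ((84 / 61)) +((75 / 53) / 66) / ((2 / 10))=7148722499 / 63663600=112.29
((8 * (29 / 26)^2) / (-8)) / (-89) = 841 / 60164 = 0.01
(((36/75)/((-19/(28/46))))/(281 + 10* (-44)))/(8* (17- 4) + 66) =0.00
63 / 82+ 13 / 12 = 911 / 492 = 1.85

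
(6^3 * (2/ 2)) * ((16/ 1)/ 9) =384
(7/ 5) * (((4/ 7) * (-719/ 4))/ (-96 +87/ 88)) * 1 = 63272/ 41805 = 1.51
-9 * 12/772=-27/193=-0.14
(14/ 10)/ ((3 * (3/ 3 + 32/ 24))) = 1/ 5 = 0.20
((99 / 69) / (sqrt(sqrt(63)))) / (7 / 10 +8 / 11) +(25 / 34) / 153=25 / 5202 +1210 *sqrt(3) *7^(3 / 4) / 25277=0.36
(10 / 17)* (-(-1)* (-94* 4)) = -3760 / 17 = -221.18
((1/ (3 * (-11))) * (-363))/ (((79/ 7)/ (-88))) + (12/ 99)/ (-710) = -79380998/ 925485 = -85.77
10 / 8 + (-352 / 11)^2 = 4101 / 4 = 1025.25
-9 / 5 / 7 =-9 / 35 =-0.26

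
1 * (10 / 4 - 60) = -115 / 2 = -57.50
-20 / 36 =-5 / 9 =-0.56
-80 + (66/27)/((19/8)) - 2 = -13846/171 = -80.97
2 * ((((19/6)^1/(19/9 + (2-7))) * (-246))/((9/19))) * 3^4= 1198881/13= 92221.62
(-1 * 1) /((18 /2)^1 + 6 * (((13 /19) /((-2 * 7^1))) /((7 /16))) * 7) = -133 /573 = -0.23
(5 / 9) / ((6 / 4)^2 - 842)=-20 / 30231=-0.00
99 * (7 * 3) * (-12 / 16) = -1559.25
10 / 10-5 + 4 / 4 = -3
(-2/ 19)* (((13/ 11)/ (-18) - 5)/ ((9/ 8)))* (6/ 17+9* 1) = 25016/ 5643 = 4.43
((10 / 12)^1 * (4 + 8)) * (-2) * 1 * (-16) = 320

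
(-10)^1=-10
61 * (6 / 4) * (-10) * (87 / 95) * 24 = -382104 / 19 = -20110.74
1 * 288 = 288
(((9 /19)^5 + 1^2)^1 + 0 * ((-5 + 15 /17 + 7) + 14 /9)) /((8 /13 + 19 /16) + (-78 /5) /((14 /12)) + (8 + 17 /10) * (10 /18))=-166102896960 /1002550200209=-0.17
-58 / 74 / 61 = -0.01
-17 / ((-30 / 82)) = 697 / 15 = 46.47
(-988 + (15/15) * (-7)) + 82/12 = -988.17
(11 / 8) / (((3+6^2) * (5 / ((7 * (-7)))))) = -0.35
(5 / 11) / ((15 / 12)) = 4 / 11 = 0.36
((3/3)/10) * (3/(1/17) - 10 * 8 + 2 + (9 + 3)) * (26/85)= -39/85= -0.46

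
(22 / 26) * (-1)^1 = -11 / 13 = -0.85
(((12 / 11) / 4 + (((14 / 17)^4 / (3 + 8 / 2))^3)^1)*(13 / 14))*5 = 113729517447407875 / 89723824533383194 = 1.27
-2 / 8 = -1 / 4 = -0.25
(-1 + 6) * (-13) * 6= -390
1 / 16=0.06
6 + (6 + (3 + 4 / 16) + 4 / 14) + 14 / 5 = 2567 / 140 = 18.34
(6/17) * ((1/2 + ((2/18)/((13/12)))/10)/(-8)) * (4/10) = -199/22100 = -0.01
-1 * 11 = -11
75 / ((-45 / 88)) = -440 / 3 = -146.67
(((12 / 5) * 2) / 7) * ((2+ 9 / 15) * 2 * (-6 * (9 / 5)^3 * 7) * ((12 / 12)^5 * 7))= -19105632 / 3125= -6113.80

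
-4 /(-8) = 1 /2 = 0.50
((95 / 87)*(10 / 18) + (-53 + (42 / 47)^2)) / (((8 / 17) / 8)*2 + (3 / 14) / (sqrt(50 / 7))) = -4247862270400 / 5187211353 + 257905923560*sqrt(14) / 1729070451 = -260.81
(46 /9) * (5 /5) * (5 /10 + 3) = 161 /9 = 17.89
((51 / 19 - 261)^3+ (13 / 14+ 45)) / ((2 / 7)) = -1655162128031 / 27436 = -60328113.72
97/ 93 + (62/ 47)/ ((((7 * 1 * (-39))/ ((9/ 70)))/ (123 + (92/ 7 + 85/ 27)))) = 279629429/ 292354335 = 0.96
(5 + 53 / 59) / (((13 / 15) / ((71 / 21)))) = 123540 / 5369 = 23.01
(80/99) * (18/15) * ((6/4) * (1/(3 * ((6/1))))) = 8/99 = 0.08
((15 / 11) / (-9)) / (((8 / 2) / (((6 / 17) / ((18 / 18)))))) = -5 / 374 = -0.01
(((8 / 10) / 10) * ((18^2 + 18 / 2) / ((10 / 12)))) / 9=444 / 125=3.55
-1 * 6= -6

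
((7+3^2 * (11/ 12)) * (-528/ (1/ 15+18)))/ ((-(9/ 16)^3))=54968320/ 21951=2504.14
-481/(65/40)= -296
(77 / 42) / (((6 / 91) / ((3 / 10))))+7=1841 / 120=15.34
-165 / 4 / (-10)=33 / 8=4.12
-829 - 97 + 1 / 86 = -79635 / 86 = -925.99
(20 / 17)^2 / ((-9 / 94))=-37600 / 2601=-14.46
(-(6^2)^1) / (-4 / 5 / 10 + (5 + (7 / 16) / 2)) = -28800 / 4111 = -7.01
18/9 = 2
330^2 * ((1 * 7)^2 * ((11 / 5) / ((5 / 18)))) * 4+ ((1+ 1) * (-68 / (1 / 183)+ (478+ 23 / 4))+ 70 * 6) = 338048295 / 2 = 169024147.50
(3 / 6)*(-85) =-85 / 2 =-42.50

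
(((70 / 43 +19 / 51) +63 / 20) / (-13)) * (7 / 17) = -0.16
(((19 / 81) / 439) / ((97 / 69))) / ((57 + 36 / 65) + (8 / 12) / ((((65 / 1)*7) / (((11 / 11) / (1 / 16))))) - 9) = 198835 / 25412342076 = 0.00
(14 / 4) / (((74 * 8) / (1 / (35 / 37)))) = 1 / 160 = 0.01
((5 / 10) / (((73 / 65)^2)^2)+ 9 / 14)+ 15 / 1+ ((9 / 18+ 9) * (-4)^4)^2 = 5914639.96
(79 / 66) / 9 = 79 / 594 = 0.13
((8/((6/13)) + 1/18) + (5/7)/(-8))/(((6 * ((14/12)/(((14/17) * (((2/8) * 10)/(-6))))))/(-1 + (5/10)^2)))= 43595/68544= 0.64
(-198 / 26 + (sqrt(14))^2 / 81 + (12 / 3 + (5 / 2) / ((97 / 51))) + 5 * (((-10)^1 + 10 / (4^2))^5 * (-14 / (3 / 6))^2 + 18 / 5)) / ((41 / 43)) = -2553529844586756713 / 8576575488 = -297733034.37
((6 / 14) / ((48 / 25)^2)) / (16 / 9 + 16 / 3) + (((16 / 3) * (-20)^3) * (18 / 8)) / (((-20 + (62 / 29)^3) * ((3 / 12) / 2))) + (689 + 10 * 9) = 77517124346743 / 1021755392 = 75866.62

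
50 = 50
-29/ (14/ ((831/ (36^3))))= -8033/ 217728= -0.04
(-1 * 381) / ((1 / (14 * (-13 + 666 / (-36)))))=168021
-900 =-900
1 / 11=0.09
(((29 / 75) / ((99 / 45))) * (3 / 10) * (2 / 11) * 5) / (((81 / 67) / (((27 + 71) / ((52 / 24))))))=380828 / 212355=1.79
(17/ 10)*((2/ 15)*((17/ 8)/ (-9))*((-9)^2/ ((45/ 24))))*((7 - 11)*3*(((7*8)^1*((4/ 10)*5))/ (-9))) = -129472/ 375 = -345.26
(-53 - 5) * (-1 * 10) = 580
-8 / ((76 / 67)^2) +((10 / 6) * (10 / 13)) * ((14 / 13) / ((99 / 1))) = -224810977 / 36239346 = -6.20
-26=-26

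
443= 443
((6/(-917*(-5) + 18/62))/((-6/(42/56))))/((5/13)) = -1209/2842880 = -0.00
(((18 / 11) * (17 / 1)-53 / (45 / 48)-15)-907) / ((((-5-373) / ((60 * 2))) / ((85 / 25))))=10667024 / 10395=1026.17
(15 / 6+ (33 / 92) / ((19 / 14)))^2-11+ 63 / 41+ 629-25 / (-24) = 118050944657 / 187913496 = 628.22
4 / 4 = 1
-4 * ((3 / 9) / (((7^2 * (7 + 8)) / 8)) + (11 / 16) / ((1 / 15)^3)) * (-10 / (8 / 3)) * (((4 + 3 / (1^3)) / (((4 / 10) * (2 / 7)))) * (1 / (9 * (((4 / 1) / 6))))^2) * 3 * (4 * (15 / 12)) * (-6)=-2046518825 / 384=-5329476.11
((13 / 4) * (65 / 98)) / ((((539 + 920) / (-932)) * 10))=-39377 / 285964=-0.14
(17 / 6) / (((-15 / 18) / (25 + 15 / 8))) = -731 / 8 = -91.38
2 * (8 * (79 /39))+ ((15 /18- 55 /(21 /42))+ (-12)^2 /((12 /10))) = 3373 /78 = 43.24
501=501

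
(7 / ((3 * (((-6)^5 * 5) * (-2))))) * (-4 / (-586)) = 7 / 34175520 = 0.00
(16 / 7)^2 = 256 / 49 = 5.22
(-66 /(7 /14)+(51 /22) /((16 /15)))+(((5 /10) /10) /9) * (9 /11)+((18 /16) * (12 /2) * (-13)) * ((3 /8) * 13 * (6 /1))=-4745857 /1760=-2696.51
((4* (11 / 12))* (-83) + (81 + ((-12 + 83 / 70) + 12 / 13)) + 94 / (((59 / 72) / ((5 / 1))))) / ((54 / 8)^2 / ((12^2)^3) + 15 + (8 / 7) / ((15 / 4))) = 22.24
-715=-715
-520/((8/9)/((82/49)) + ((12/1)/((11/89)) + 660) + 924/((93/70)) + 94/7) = -229008780/645864001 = -0.35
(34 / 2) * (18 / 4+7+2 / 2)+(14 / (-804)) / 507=21655234 / 101907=212.50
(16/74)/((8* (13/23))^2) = 529/50024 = 0.01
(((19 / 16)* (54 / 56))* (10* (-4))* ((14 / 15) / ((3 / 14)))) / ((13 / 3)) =-1197 / 26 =-46.04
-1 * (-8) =8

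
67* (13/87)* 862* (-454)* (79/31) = -26928264532/2697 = -9984525.23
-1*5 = -5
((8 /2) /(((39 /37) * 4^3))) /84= 37 /52416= 0.00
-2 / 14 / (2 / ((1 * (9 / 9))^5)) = -1 / 14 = -0.07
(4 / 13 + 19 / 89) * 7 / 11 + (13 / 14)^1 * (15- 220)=-190.03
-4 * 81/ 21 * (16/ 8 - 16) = 216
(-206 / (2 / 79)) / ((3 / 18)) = -48822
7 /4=1.75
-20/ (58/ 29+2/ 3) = -15/ 2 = -7.50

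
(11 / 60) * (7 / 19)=77 / 1140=0.07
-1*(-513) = 513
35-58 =-23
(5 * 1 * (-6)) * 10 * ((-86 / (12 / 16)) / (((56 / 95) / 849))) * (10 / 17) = 3468165000 / 119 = 29144243.70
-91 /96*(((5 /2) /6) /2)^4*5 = -284375 /31850496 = -0.01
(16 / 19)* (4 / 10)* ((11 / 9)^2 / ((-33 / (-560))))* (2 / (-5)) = -78848 / 23085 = -3.42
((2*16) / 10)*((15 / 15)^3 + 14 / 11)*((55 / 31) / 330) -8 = -8144 / 1023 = -7.96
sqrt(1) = 1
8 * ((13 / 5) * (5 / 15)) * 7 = 728 / 15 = 48.53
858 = 858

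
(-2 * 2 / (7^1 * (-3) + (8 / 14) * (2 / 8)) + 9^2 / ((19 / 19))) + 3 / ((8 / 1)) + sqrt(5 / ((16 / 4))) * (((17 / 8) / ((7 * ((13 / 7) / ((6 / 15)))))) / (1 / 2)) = 17 * sqrt(5) / 260 + 47635 / 584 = 81.71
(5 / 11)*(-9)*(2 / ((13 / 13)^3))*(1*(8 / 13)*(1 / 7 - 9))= 44.60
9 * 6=54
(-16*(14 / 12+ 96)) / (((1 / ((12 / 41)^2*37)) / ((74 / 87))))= -204320512 / 48749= -4191.28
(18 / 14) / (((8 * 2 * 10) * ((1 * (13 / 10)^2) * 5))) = 9 / 9464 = 0.00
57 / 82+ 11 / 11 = 139 / 82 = 1.70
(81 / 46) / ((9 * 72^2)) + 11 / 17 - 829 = -373116655 / 450432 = -828.35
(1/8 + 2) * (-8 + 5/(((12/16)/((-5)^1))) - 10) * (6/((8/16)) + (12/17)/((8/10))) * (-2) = 5621/2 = 2810.50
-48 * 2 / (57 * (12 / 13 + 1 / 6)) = -2496 / 1615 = -1.55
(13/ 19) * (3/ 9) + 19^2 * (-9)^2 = 1666750/ 57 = 29241.23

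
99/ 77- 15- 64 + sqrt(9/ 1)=-523/ 7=-74.71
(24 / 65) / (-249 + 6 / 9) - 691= -33461747 / 48425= -691.00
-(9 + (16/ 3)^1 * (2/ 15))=-437/ 45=-9.71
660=660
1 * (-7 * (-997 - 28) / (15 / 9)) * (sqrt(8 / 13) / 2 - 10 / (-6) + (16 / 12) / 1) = 4305 * sqrt(26) / 13 + 12915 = 14603.56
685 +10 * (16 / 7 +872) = 65995 / 7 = 9427.86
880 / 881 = 1.00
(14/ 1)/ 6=7/ 3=2.33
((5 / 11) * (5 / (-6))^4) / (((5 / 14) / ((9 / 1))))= 4375 / 792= 5.52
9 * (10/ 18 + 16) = 149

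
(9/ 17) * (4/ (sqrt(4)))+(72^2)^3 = 2368339181586/ 17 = 139314069505.06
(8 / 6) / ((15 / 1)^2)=4 / 675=0.01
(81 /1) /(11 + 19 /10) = 270 /43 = 6.28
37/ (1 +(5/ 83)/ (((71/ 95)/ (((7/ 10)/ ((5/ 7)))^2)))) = 21804100/ 634919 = 34.34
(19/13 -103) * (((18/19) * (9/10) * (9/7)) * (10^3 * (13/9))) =-21384000/133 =-160781.95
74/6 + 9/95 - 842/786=424007/37335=11.36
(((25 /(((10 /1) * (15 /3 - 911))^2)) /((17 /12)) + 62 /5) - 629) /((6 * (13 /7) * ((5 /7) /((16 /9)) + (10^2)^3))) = -1405347295646 /25396676044017525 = -0.00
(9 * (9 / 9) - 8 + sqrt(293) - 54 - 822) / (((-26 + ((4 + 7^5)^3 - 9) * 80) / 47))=-41125 / 380076161577734 + 47 * sqrt(293) / 380076161577734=-0.00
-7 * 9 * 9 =-567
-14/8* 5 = -35/4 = -8.75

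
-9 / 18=-0.50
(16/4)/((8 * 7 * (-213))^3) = -1/424270562688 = -0.00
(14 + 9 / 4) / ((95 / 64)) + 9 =379 / 19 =19.95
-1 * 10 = -10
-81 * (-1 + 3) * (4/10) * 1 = -324/5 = -64.80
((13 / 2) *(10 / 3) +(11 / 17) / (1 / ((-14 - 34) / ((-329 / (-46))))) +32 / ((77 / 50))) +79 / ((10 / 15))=57808235 / 369138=156.60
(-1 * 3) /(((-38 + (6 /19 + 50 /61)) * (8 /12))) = 3477 /28484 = 0.12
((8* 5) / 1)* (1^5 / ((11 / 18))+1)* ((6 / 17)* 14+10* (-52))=-923360 / 17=-54315.29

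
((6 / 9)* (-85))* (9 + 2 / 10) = -1564 / 3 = -521.33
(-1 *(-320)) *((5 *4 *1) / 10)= 640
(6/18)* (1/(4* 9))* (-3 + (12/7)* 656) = 2617/252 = 10.38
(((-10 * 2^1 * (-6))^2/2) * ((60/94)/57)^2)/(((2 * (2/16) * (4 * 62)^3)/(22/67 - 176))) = -66206250/1591705811653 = -0.00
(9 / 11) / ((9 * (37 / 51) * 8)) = 0.02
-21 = -21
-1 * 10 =-10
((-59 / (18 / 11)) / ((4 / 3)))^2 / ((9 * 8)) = 421201 / 41472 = 10.16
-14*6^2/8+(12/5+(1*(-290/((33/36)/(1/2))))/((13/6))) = -95529/715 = -133.61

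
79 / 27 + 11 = 376 / 27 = 13.93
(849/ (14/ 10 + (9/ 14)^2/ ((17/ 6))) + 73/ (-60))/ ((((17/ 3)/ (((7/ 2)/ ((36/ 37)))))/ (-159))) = -5811876987133/ 105076320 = -55311.01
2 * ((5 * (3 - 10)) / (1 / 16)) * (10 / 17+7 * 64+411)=-16366560 / 17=-962738.82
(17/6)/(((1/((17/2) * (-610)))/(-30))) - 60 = 440665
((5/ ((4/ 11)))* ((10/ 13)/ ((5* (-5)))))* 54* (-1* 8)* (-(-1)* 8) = 19008/ 13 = 1462.15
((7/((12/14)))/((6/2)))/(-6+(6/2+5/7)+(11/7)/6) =-343/255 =-1.35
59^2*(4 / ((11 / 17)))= 236708 / 11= 21518.91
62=62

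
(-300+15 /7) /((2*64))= -2085 /896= -2.33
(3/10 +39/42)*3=129/35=3.69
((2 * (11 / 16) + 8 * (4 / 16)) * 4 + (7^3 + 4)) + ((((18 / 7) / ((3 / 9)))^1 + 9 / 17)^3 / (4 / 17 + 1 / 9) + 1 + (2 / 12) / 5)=1978.80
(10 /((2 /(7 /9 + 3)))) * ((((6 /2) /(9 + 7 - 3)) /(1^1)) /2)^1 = 85 /39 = 2.18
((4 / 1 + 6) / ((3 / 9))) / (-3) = -10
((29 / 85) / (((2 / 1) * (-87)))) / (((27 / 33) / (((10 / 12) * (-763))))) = 8393 / 5508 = 1.52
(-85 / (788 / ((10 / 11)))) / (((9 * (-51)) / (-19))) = -475 / 117018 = -0.00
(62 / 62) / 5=1 / 5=0.20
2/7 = 0.29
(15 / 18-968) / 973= -829 / 834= -0.99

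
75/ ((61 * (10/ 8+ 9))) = 300/ 2501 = 0.12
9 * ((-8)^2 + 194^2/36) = 9985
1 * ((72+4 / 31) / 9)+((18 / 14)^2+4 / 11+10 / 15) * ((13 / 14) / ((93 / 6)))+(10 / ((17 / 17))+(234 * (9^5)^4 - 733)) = 2994725734834644735665497886 / 1052667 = 2844893717419321338719.18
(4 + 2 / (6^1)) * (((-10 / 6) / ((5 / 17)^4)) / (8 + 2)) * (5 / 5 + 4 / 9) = -14115049 / 101250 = -139.41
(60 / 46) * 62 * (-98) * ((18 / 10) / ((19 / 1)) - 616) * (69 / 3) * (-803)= -1712860843848 / 19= -90150570728.84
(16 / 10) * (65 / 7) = 104 / 7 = 14.86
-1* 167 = -167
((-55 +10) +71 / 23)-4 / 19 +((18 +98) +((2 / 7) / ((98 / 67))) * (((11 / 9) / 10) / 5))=4983357469 / 67450950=73.88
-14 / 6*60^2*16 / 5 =-26880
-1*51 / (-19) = 51 / 19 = 2.68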